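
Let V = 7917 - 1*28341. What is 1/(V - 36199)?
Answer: -1/56623 ≈ -1.7661e-5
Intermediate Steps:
V = -20424 (V = 7917 - 28341 = -20424)
1/(V - 36199) = 1/(-20424 - 36199) = 1/(-56623) = -1/56623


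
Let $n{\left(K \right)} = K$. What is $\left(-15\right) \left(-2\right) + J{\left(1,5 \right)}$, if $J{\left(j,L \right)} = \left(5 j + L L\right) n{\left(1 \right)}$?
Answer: $60$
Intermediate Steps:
$J{\left(j,L \right)} = L^{2} + 5 j$ ($J{\left(j,L \right)} = \left(5 j + L L\right) 1 = \left(5 j + L^{2}\right) 1 = \left(L^{2} + 5 j\right) 1 = L^{2} + 5 j$)
$\left(-15\right) \left(-2\right) + J{\left(1,5 \right)} = \left(-15\right) \left(-2\right) + \left(5^{2} + 5 \cdot 1\right) = 30 + \left(25 + 5\right) = 30 + 30 = 60$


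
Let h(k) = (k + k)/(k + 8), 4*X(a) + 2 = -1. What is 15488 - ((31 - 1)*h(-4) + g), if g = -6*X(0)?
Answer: 31087/2 ≈ 15544.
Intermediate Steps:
X(a) = -¾ (X(a) = -½ + (¼)*(-1) = -½ - ¼ = -¾)
h(k) = 2*k/(8 + k) (h(k) = (2*k)/(8 + k) = 2*k/(8 + k))
g = 9/2 (g = -6*(-¾) = 9/2 ≈ 4.5000)
15488 - ((31 - 1)*h(-4) + g) = 15488 - ((31 - 1)*(2*(-4)/(8 - 4)) + 9/2) = 15488 - (30*(2*(-4)/4) + 9/2) = 15488 - (30*(2*(-4)*(¼)) + 9/2) = 15488 - (30*(-2) + 9/2) = 15488 - (-60 + 9/2) = 15488 - 1*(-111/2) = 15488 + 111/2 = 31087/2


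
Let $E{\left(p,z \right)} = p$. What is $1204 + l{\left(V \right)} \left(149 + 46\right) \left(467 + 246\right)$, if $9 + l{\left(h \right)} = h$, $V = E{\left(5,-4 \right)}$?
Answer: $-554936$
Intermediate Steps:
$V = 5$
$l{\left(h \right)} = -9 + h$
$1204 + l{\left(V \right)} \left(149 + 46\right) \left(467 + 246\right) = 1204 + \left(-9 + 5\right) \left(149 + 46\right) \left(467 + 246\right) = 1204 - 4 \cdot 195 \cdot 713 = 1204 - 556140 = -554936$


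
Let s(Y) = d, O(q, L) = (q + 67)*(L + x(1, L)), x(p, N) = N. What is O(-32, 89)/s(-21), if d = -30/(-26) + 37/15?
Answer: 607425/353 ≈ 1720.8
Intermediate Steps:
d = 706/195 (d = -30*(-1/26) + 37*(1/15) = 15/13 + 37/15 = 706/195 ≈ 3.6205)
O(q, L) = 2*L*(67 + q) (O(q, L) = (q + 67)*(L + L) = (67 + q)*(2*L) = 2*L*(67 + q))
s(Y) = 706/195
O(-32, 89)/s(-21) = (2*89*(67 - 32))/(706/195) = (2*89*35)*(195/706) = 6230*(195/706) = 607425/353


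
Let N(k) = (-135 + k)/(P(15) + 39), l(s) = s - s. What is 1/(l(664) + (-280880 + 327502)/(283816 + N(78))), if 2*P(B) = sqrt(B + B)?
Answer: 143184431/23520799 + 19*sqrt(30)/47041598 ≈ 6.0876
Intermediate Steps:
l(s) = 0
P(B) = sqrt(2)*sqrt(B)/2 (P(B) = sqrt(B + B)/2 = sqrt(2*B)/2 = (sqrt(2)*sqrt(B))/2 = sqrt(2)*sqrt(B)/2)
N(k) = (-135 + k)/(39 + sqrt(30)/2) (N(k) = (-135 + k)/(sqrt(2)*sqrt(15)/2 + 39) = (-135 + k)/(sqrt(30)/2 + 39) = (-135 + k)/(39 + sqrt(30)/2))
1/(l(664) + (-280880 + 327502)/(283816 + N(78))) = 1/(0 + (-280880 + 327502)/(283816 + (-135 + 78)/(39 + sqrt(30)/2))) = 1/(0 + 46622/(283816 - 57/(39 + sqrt(30)/2))) = 1/(46622/(283816 - 57/(39 + sqrt(30)/2))) = 141908/23311 - 57/(46622*(39 + sqrt(30)/2))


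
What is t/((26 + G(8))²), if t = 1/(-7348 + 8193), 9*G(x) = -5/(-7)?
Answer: 3969/2281034405 ≈ 1.7400e-6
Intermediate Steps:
G(x) = 5/63 (G(x) = (-5/(-7))/9 = (-5*(-⅐))/9 = (⅑)*(5/7) = 5/63)
t = 1/845 ≈ 0.0011834
t/((26 + G(8))²) = 1/(845*((26 + 5/63)²)) = 1/(845*((1643/63)²)) = 1/(845*(2699449/3969)) = (1/845)*(3969/2699449) = 3969/2281034405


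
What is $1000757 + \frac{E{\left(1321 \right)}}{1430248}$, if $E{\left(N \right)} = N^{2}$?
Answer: $\frac{1431332442777}{1430248} \approx 1.0008 \cdot 10^{6}$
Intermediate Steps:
$1000757 + \frac{E{\left(1321 \right)}}{1430248} = 1000757 + \frac{1321^{2}}{1430248} = 1000757 + 1745041 \cdot \frac{1}{1430248} = 1000757 + \frac{1745041}{1430248} = \frac{1431332442777}{1430248}$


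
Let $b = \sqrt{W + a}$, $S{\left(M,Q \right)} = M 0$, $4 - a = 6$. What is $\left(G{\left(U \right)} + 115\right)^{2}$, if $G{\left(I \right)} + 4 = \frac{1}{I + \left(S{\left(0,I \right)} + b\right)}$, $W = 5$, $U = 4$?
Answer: $\frac{2093812}{169} - \frac{2894 \sqrt{3}}{169} \approx 12360.0$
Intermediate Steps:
$a = -2$ ($a = 4 - 6 = -2$)
$S{\left(M,Q \right)} = 0$
$b = \sqrt{3}$ ($b = \sqrt{5 - 2} = \sqrt{3} \approx 1.732$)
$G{\left(I \right)} = -4 + \frac{1}{I + \sqrt{3}}$ ($G{\left(I \right)} = -4 + \frac{1}{I + \left(0 + \sqrt{3}\right)} = -4 + \frac{1}{I + \sqrt{3}}$)
$\left(G{\left(U \right)} + 115\right)^{2} = \left(\frac{1 - 16 - 4 \sqrt{3}}{4 + \sqrt{3}} + 115\right)^{2} = \left(\frac{-15 - 4 \sqrt{3}}{4 + \sqrt{3}} + 115\right)^{2} = \left(115 + \frac{-15 - 4 \sqrt{3}}{4 + \sqrt{3}}\right)^{2}$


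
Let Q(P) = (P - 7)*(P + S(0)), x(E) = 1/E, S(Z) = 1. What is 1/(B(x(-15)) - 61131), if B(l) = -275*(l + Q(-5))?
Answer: -3/222938 ≈ -1.3457e-5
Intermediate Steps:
Q(P) = (1 + P)*(-7 + P) (Q(P) = (P - 7)*(P + 1) = (-7 + P)*(1 + P) = (1 + P)*(-7 + P))
B(l) = -13200 - 275*l (B(l) = -275*(l + (-7 + (-5)² - 6*(-5))) = -275*(l + (-7 + 25 + 30)) = -275*(l + 48) = -275*(48 + l) = -13200 - 275*l)
1/(B(x(-15)) - 61131) = 1/((-13200 - 275/(-15)) - 61131) = 1/((-13200 - 275*(-1/15)) - 61131) = 1/((-13200 + 55/3) - 61131) = 1/(-39545/3 - 61131) = 1/(-222938/3) = -3/222938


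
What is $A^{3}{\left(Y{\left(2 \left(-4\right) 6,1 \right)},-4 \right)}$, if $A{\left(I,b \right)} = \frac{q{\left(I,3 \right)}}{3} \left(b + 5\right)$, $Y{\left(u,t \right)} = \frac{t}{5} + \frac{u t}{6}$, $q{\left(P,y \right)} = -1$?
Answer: $- \frac{1}{27} \approx -0.037037$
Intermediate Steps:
$Y{\left(u,t \right)} = \frac{t}{5} + \frac{t u}{6}$ ($Y{\left(u,t \right)} = t \frac{1}{5} + t u \frac{1}{6} = \frac{t}{5} + \frac{t u}{6}$)
$A{\left(I,b \right)} = - \frac{5}{3} - \frac{b}{3}$ ($A{\left(I,b \right)} = - \frac{1}{3} \left(b + 5\right) = \left(-1\right) \frac{1}{3} \left(5 + b\right) = - \frac{5 + b}{3} = - \frac{5}{3} - \frac{b}{3}$)
$A^{3}{\left(Y{\left(2 \left(-4\right) 6,1 \right)},-4 \right)} = \left(- \frac{5}{3} - - \frac{4}{3}\right)^{3} = \left(- \frac{5}{3} + \frac{4}{3}\right)^{3} = \left(- \frac{1}{3}\right)^{3} = - \frac{1}{27}$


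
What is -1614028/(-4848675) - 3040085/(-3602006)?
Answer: 1581086359811/1343458187850 ≈ 1.1769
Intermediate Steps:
-1614028/(-4848675) - 3040085/(-3602006) = -1614028*(-1/4848675) - 3040085*(-1/3602006) = 124156/372975 + 3040085/3602006 = 1581086359811/1343458187850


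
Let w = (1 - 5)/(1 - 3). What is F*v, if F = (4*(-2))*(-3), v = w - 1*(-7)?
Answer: 216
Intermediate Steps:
w = 2 (w = -4/(-2) = -4*(-1/2) = 2)
v = 9 (v = 2 - 1*(-7) = 2 + 7 = 9)
F = 24 (F = -8*(-3) = 24)
F*v = 24*9 = 216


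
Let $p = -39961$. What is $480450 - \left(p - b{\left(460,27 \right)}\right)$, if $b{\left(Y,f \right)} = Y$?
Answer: $520871$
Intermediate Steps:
$480450 - \left(p - b{\left(460,27 \right)}\right) = 480450 - \left(-39961 - 460\right) = 480450 - -40421 = 480450 + 40421 = 520871$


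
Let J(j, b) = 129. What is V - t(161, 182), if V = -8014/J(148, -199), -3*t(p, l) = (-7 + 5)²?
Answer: -2614/43 ≈ -60.791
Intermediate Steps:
t(p, l) = -4/3 (t(p, l) = -(-7 + 5)²/3 = -⅓*(-2)² = -⅓*4 = -4/3)
V = -8014/129 ≈ -62.124
V - t(161, 182) = -8014/129 - 1*(-4/3) = -8014/129 + 4/3 = -2614/43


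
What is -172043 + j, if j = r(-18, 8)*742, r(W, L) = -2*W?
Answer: -145331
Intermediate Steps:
j = 26712 (j = -2*(-18)*742 = 36*742 = 26712)
-172043 + j = -172043 + 26712 = -145331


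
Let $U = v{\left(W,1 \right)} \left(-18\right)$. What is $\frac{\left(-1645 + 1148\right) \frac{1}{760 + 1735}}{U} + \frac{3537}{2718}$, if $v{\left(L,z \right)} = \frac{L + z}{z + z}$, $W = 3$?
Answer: $\frac{17724677}{13562820} \approx 1.3069$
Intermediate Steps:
$v{\left(L,z \right)} = \frac{L + z}{2 z}$
$U = -36$ ($U = \frac{3 + 1}{2 \cdot 1} \left(-18\right) = \frac{1}{2} \cdot 1 \cdot 4 \left(-18\right) = 2 \left(-18\right) = -36$)
$\frac{\left(-1645 + 1148\right) \frac{1}{760 + 1735}}{U} + \frac{3537}{2718} = \frac{\left(-1645 + 1148\right) \frac{1}{760 + 1735}}{-36} + \frac{3537}{2718} = - \frac{497}{2495} \left(- \frac{1}{36}\right) + 3537 \cdot \frac{1}{2718} = \left(-497\right) \frac{1}{2495} \left(- \frac{1}{36}\right) + \frac{393}{302} = \left(- \frac{497}{2495}\right) \left(- \frac{1}{36}\right) + \frac{393}{302} = \frac{497}{89820} + \frac{393}{302} = \frac{17724677}{13562820}$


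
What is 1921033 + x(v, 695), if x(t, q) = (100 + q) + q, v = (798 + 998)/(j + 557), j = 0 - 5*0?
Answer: 1922523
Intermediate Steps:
j = 0 (j = 0 + 0 = 0)
v = 1796/557 (v = (798 + 998)/(0 + 557) = 1796/557 ≈ 3.2244)
x(t, q) = 100 + 2*q
1921033 + x(v, 695) = 1921033 + (100 + 2*695) = 1921033 + (100 + 1390) = 1921033 + 1490 = 1922523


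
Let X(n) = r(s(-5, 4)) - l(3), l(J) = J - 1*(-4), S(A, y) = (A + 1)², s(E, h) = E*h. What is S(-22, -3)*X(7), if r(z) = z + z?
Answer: -20727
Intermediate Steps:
r(z) = 2*z
S(A, y) = (1 + A)²
l(J) = 4 + J (l(J) = J + 4 = 4 + J)
X(n) = -47 (X(n) = 2*(-5*4) - (4 + 3) = 2*(-20) - 1*7 = -40 - 7 = -47)
S(-22, -3)*X(7) = (1 - 22)²*(-47) = (-21)²*(-47) = 441*(-47) = -20727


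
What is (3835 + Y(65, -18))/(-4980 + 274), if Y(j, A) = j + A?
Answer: -1941/2353 ≈ -0.82490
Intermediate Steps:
Y(j, A) = A + j
(3835 + Y(65, -18))/(-4980 + 274) = (3835 + (-18 + 65))/(-4980 + 274) = (3835 + 47)/(-4706) = 3882*(-1/4706) = -1941/2353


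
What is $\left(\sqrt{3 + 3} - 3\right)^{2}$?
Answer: $\left(3 - \sqrt{6}\right)^{2} \approx 0.30306$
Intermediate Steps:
$\left(\sqrt{3 + 3} - 3\right)^{2} = \left(\sqrt{6} - 3\right)^{2} = \left(-3 + \sqrt{6}\right)^{2}$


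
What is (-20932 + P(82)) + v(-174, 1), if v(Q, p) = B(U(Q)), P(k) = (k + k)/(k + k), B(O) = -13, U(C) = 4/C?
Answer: -20944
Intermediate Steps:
P(k) = 1 (P(k) = (2*k)/((2*k)) = (2*k)*(1/(2*k)) = 1)
v(Q, p) = -13
(-20932 + P(82)) + v(-174, 1) = (-20932 + 1) - 13 = -20931 - 13 = -20944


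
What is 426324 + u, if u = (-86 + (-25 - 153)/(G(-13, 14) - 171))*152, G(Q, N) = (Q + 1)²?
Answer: 11184860/27 ≈ 4.1425e+5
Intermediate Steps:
G(Q, N) = (1 + Q)²
u = -325888/27 (u = (-86 + (-25 - 153)/((1 - 13)² - 171))*152 = (-86 - 178/((-12)² - 171))*152 = (-86 - 178/(144 - 171))*152 = (-86 - 178/(-27))*152 = (-86 - 178*(-1/27))*152 = (-86 + 178/27)*152 = -2144/27*152 = -325888/27 ≈ -12070.)
426324 + u = 426324 - 325888/27 = 11184860/27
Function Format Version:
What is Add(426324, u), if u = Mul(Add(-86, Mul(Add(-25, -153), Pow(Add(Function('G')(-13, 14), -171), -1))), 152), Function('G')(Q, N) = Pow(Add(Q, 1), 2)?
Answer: Rational(11184860, 27) ≈ 4.1425e+5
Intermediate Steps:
Function('G')(Q, N) = Pow(Add(1, Q), 2)
u = Rational(-325888, 27) (u = Mul(Add(-86, Mul(Add(-25, -153), Pow(Add(Pow(Add(1, -13), 2), -171), -1))), 152) = Mul(Add(-86, Mul(-178, Pow(Add(Pow(-12, 2), -171), -1))), 152) = Mul(Add(-86, Mul(-178, Pow(Add(144, -171), -1))), 152) = Mul(Add(-86, Mul(-178, Pow(-27, -1))), 152) = Mul(Add(-86, Mul(-178, Rational(-1, 27))), 152) = Mul(Add(-86, Rational(178, 27)), 152) = Mul(Rational(-2144, 27), 152) = Rational(-325888, 27) ≈ -12070.)
Add(426324, u) = Add(426324, Rational(-325888, 27)) = Rational(11184860, 27)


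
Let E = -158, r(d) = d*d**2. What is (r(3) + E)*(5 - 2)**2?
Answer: -1179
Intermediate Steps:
r(d) = d**3
(r(3) + E)*(5 - 2)**2 = (3**3 - 158)*(5 - 2)**2 = (27 - 158)*3**2 = -131*9 = -1179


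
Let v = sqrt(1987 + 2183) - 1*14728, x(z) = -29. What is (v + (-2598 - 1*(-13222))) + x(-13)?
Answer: -4133 + sqrt(4170) ≈ -4068.4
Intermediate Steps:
v = -14728 + sqrt(4170) (v = sqrt(4170) - 14728 = -14728 + sqrt(4170) ≈ -14663.)
(v + (-2598 - 1*(-13222))) + x(-13) = ((-14728 + sqrt(4170)) + (-2598 - 1*(-13222))) - 29 = ((-14728 + sqrt(4170)) + (-2598 + 13222)) - 29 = ((-14728 + sqrt(4170)) + 10624) - 29 = (-4104 + sqrt(4170)) - 29 = -4133 + sqrt(4170)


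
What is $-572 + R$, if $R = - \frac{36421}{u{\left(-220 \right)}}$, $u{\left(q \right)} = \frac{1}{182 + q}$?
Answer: $1383426$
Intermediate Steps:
$R = 1383998$ ($R = - \frac{36421}{\frac{1}{182 - 220}} = - \frac{36421}{\frac{1}{-38}} = - \frac{36421}{- \frac{1}{38}} = \left(-36421\right) \left(-38\right) = 1383998$)
$-572 + R = -572 + 1383998 = 1383426$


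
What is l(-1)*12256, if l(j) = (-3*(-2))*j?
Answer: -73536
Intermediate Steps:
l(j) = 6*j
l(-1)*12256 = (6*(-1))*12256 = -6*12256 = -73536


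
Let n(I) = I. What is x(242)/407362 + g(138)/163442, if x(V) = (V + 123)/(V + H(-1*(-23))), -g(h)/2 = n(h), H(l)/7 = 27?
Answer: -24199248871/14348002930862 ≈ -0.0016866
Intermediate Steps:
H(l) = 189 (H(l) = 7*27 = 189)
g(h) = -2*h
x(V) = (123 + V)/(189 + V) (x(V) = (V + 123)/(V + 189) = (123 + V)/(189 + V))
x(242)/407362 + g(138)/163442 = ((123 + 242)/(189 + 242))/407362 - 2*138/163442 = (365/431)*(1/407362) - 276*1/163442 = ((1/431)*365)*(1/407362) - 138/81721 = (365/431)*(1/407362) - 138/81721 = 365/175573022 - 138/81721 = -24199248871/14348002930862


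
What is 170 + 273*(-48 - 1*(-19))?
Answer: -7747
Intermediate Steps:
170 + 273*(-48 - 1*(-19)) = 170 + 273*(-48 + 19) = 170 + 273*(-29) = 170 - 7917 = -7747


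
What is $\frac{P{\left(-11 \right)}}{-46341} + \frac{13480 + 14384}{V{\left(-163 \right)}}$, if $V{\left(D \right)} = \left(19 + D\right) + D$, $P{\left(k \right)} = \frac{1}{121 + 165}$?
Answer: $- \frac{369296248771}{4068832482} \approx -90.762$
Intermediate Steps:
$P{\left(k \right)} = \frac{1}{286}$
$V{\left(D \right)} = 19 + 2 D$
$\frac{P{\left(-11 \right)}}{-46341} + \frac{13480 + 14384}{V{\left(-163 \right)}} = \frac{1}{286 \left(-46341\right)} + \frac{13480 + 14384}{19 + 2 \left(-163\right)} = \frac{1}{286} \left(- \frac{1}{46341}\right) + \frac{27864}{19 - 326} = - \frac{1}{13253526} + \frac{27864}{-307} = - \frac{1}{13253526} + 27864 \left(- \frac{1}{307}\right) = - \frac{1}{13253526} - \frac{27864}{307} = - \frac{369296248771}{4068832482}$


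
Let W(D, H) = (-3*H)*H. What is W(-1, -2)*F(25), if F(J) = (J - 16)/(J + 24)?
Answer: -108/49 ≈ -2.2041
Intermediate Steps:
W(D, H) = -3*H²
F(J) = (-16 + J)/(24 + J)
W(-1, -2)*F(25) = (-3*(-2)²)*((-16 + 25)/(24 + 25)) = (-3*4)*(9/49) = -12*9/49 = -108/49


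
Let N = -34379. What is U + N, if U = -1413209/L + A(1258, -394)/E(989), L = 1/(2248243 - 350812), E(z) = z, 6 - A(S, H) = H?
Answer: -2651970467852562/989 ≈ -2.6815e+12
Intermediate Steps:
A(S, H) = 6 - H
L = 1/1897431 ≈ 5.2703e-7
U = -2651970433851731/989 (U = -1413209/1/1897431 + (6 - 1*(-394))/989 = -1413209*1897431 + (6 + 394)*(1/989) = -2681466566079 + 400*(1/989) = -2681466566079 + 400/989 = -2651970433851731/989 ≈ -2.6815e+12)
U + N = -2651970433851731/989 - 34379 = -2651970467852562/989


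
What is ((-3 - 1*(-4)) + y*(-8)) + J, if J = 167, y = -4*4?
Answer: 296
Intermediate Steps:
y = -16
((-3 - 1*(-4)) + y*(-8)) + J = ((-3 - 1*(-4)) - 16*(-8)) + 167 = ((-3 + 4) + 128) + 167 = (1 + 128) + 167 = 129 + 167 = 296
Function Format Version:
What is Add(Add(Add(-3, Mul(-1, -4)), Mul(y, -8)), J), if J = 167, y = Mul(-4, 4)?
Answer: 296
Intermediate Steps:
y = -16
Add(Add(Add(-3, Mul(-1, -4)), Mul(y, -8)), J) = Add(Add(Add(-3, Mul(-1, -4)), Mul(-16, -8)), 167) = Add(Add(Add(-3, 4), 128), 167) = Add(Add(1, 128), 167) = Add(129, 167) = 296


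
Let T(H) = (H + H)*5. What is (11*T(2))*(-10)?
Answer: -2200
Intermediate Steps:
T(H) = 10*H (T(H) = (2*H)*5 = 10*H)
(11*T(2))*(-10) = (11*(10*2))*(-10) = (11*20)*(-10) = 220*(-10) = -2200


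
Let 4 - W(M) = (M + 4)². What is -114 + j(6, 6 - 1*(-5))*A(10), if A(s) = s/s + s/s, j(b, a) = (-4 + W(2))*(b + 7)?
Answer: -1050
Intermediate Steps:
W(M) = 4 - (4 + M)² (W(M) = 4 - (M + 4)² = 4 - (4 + M)²)
j(b, a) = -252 - 36*b (j(b, a) = (-4 + (4 - (4 + 2)²))*(b + 7) = (-4 + (4 - 1*6²))*(7 + b) = (-4 + (4 - 1*36))*(7 + b) = (-4 + (4 - 36))*(7 + b) = (-4 - 32)*(7 + b) = -36*(7 + b) = -252 - 36*b)
A(s) = 2 (A(s) = 1 + 1 = 2)
-114 + j(6, 6 - 1*(-5))*A(10) = -114 + (-252 - 36*6)*2 = -114 + (-252 - 216)*2 = -114 - 468*2 = -114 - 936 = -1050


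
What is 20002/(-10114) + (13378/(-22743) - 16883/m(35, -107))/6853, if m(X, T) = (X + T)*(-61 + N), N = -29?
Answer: -1122552684749437/567484407650160 ≈ -1.9781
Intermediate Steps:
m(X, T) = -90*T - 90*X (m(X, T) = (X + T)*(-61 - 29) = (T + X)*(-90) = -90*T - 90*X)
20002/(-10114) + (13378/(-22743) - 16883/m(35, -107))/6853 = 20002/(-10114) + (13378/(-22743) - 16883/(-90*(-107) - 90*35))/6853 = 20002*(-1/10114) + (13378*(-1/22743) - 16883/(9630 - 3150))*(1/6853) = -10001/5057 + (-13378/22743 - 16883/6480)*(1/6853) = -10001/5057 - 52295501/16374960*1/6853 = -10001/5057 - 52295501/112217600880 = -1122552684749437/567484407650160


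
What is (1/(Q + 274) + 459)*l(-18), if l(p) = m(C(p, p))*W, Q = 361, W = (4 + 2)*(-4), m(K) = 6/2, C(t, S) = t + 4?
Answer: -20985552/635 ≈ -33048.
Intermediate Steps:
C(t, S) = 4 + t
m(K) = 3 (m(K) = 6*(1/2) = 3)
W = -24 (W = 6*(-4) = -24)
l(p) = -72 (l(p) = 3*(-24) = -72)
(1/(Q + 274) + 459)*l(-18) = (1/(361 + 274) + 459)*(-72) = (1/635 + 459)*(-72) = (291466/635)*(-72) = -20985552/635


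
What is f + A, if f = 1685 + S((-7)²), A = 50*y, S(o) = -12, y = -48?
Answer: -727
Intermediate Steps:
A = -2400 (A = 50*(-48) = -2400)
f = 1673 (f = 1685 - 12 = 1673)
f + A = 1673 - 2400 = -727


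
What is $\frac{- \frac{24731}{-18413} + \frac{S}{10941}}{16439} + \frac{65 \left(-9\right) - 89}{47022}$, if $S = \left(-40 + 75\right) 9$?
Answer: $- \frac{3108011897449}{218102102419701} \approx -0.01425$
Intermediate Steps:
$S = 315$ ($S = 35 \cdot 9 = 315$)
$\frac{- \frac{24731}{-18413} + \frac{S}{10941}}{16439} + \frac{65 \left(-9\right) - 89}{47022} = \frac{- \frac{24731}{-18413} + \frac{315}{10941}}{16439} + \frac{65 \left(-9\right) - 89}{47022} = \left(\left(-24731\right) \left(- \frac{1}{18413}\right) + 315 \cdot \frac{1}{10941}\right) \frac{1}{16439} + \left(-585 - 89\right) \frac{1}{47022} = \left(\frac{24731}{18413} + \frac{15}{521}\right) \frac{1}{16439} - \frac{337}{23511} = \frac{13161046}{9593173} \cdot \frac{1}{16439} - \frac{337}{23511} = \frac{13161046}{157702170947} - \frac{337}{23511} = - \frac{3108011897449}{218102102419701}$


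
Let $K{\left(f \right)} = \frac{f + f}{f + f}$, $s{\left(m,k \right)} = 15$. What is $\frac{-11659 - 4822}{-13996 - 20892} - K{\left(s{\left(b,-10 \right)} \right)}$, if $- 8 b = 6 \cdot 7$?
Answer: $- \frac{18407}{34888} \approx -0.5276$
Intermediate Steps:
$b = - \frac{21}{4}$ ($b = - \frac{6 \cdot 7}{8} = \left(- \frac{1}{8}\right) 42 = - \frac{21}{4} \approx -5.25$)
$K{\left(f \right)} = 1$ ($K{\left(f \right)} = \frac{2 f}{2 f} = 2 f \frac{1}{2 f} = 1$)
$\frac{-11659 - 4822}{-13996 - 20892} - K{\left(s{\left(b,-10 \right)} \right)} = \frac{-11659 - 4822}{-13996 - 20892} - 1 = - \frac{16481}{-34888} - 1 = \left(-16481\right) \left(- \frac{1}{34888}\right) - 1 = \frac{16481}{34888} - 1 = - \frac{18407}{34888}$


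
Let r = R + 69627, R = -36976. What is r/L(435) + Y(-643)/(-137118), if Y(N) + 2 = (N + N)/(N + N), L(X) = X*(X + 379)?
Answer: 124372053/1348669795 ≈ 0.092218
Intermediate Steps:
L(X) = X*(379 + X)
Y(N) = -1 (Y(N) = -2 + (N + N)/(N + N) = -2 + (2*N)/((2*N)) = -2 + (2*N)*(1/(2*N)) = -2 + 1 = -1)
r = 32651 (r = -36976 + 69627 = 32651)
r/L(435) + Y(-643)/(-137118) = 32651/((435*(379 + 435))) - 1/(-137118) = 32651/((435*814)) - 1*(-1/137118) = 32651/354090 + 1/137118 = 124372053/1348669795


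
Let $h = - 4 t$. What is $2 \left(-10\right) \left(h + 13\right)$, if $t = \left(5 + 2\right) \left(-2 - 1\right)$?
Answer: $-1940$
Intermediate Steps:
$t = -21$ ($t = 7 \left(-3\right) = -21$)
$h = 84$ ($h = \left(-4\right) \left(-21\right) = 84$)
$2 \left(-10\right) \left(h + 13\right) = 2 \left(-10\right) \left(84 + 13\right) = \left(-20\right) 97 = -1940$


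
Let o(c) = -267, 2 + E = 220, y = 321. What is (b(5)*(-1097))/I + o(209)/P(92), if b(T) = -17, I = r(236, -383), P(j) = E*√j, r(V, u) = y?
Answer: 18649/321 - 267*√23/10028 ≈ 57.969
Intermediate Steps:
E = 218 (E = -2 + 220 = 218)
r(V, u) = 321
P(j) = 218*√j
I = 321
(b(5)*(-1097))/I + o(209)/P(92) = -17*(-1097)/321 - 267*√23/10028 = 18649*(1/321) - 267*√23/10028 = 18649/321 - 267*√23/10028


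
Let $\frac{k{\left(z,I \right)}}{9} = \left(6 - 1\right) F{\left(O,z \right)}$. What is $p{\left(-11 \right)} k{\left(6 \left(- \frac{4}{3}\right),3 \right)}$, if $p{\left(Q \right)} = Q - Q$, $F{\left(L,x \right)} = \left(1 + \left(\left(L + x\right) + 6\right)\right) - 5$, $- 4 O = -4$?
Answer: $0$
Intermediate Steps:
$O = 1$ ($O = \left(- \frac{1}{4}\right) \left(-4\right) = 1$)
$F{\left(L,x \right)} = 2 + L + x$ ($F{\left(L,x \right)} = \left(1 + \left(6 + L + x\right)\right) - 5 = \left(7 + L + x\right) - 5 = 2 + L + x$)
$p{\left(Q \right)} = 0$
$k{\left(z,I \right)} = 135 + 45 z$ ($k{\left(z,I \right)} = 9 \left(6 - 1\right) \left(2 + 1 + z\right) = 9 \cdot 5 \left(3 + z\right) = 9 \left(15 + 5 z\right) = 135 + 45 z$)
$p{\left(-11 \right)} k{\left(6 \left(- \frac{4}{3}\right),3 \right)} = 0 \left(135 + 45 \cdot 6 \left(- \frac{4}{3}\right)\right) = 0 \left(135 + 45 \left(-8\right)\right) = 0 \left(135 - 360\right) = 0 \left(-225\right) = 0$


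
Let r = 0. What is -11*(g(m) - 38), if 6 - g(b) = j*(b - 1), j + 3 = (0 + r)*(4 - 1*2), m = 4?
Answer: 253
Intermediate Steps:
j = -3 (j = -3 + (0 + 0)*(4 - 1*2) = -3 + 0*(4 - 2) = -3 + 0*2 = -3 + 0 = -3)
g(b) = 3 + 3*b (g(b) = 6 - (-3)*(b - 1) = 6 - (-3)*(-1 + b) = 6 - (3 - 3*b) = 6 + (-3 + 3*b) = 3 + 3*b)
-11*(g(m) - 38) = -11*((3 + 3*4) - 38) = -11*((3 + 12) - 38) = -11*(15 - 38) = -11*(-23) = 253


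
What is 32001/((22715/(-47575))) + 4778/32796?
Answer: -453909837613/6772374 ≈ -67024.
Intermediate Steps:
32001/((22715/(-47575))) + 4778/32796 = 32001/((22715*(-1/47575))) + 4778*(1/32796) = 32001/(-413/865) + 2389/16398 = 32001*(-865/413) + 2389/16398 = -27680865/413 + 2389/16398 = -453909837613/6772374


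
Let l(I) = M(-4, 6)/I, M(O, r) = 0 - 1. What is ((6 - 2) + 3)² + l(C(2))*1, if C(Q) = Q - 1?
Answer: 48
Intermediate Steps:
C(Q) = -1 + Q
M(O, r) = -1
l(I) = -1/I
((6 - 2) + 3)² + l(C(2))*1 = ((6 - 2) + 3)² - 1/(-1 + 2)*1 = (4 + 3)² - 1/1*1 = 7² - 1*1*1 = 49 - 1*1 = 49 - 1 = 48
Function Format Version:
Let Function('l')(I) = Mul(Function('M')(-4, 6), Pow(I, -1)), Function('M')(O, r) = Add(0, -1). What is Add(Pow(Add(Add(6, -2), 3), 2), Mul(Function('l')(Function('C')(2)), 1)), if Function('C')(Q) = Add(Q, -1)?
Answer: 48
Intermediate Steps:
Function('C')(Q) = Add(-1, Q)
Function('M')(O, r) = -1
Function('l')(I) = Mul(-1, Pow(I, -1))
Add(Pow(Add(Add(6, -2), 3), 2), Mul(Function('l')(Function('C')(2)), 1)) = Add(Pow(Add(Add(6, -2), 3), 2), Mul(Mul(-1, Pow(Add(-1, 2), -1)), 1)) = Add(Pow(Add(4, 3), 2), Mul(Mul(-1, Pow(1, -1)), 1)) = Add(Pow(7, 2), Mul(Mul(-1, 1), 1)) = Add(49, Mul(-1, 1)) = Add(49, -1) = 48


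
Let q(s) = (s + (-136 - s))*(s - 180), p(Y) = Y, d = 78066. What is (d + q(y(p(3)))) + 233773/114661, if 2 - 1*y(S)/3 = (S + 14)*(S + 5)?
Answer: 18027006871/114661 ≈ 1.5722e+5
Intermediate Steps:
y(S) = 6 - 3*(5 + S)*(14 + S) (y(S) = 6 - 3*(S + 14)*(S + 5) = 6 - 3*(14 + S)*(5 + S) = 6 - 3*(5 + S)*(14 + S))
q(s) = 24480 - 136*s (q(s) = -136*(-180 + s) = 24480 - 136*s)
(d + q(y(p(3)))) + 233773/114661 = (78066 + (24480 - 136*(-204 - 57*3 - 3*3**2))) + 233773/114661 = (78066 + (24480 - 136*(-204 - 171 - 3*9))) + 233773*(1/114661) = (78066 + (24480 - 136*(-204 - 171 - 27))) + 233773/114661 = (78066 + (24480 - 136*(-402))) + 233773/114661 = (78066 + (24480 + 54672)) + 233773/114661 = (78066 + 79152) + 233773/114661 = 157218 + 233773/114661 = 18027006871/114661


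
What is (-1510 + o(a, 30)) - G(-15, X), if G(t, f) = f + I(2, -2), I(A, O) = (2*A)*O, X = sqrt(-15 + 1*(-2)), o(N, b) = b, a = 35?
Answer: -1472 - I*sqrt(17) ≈ -1472.0 - 4.1231*I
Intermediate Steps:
X = I*sqrt(17) (X = sqrt(-15 - 2) = sqrt(-17) = I*sqrt(17) ≈ 4.1231*I)
I(A, O) = 2*A*O
G(t, f) = -8 + f (G(t, f) = f + 2*2*(-2) = f - 8 = -8 + f)
(-1510 + o(a, 30)) - G(-15, X) = (-1510 + 30) - (-8 + I*sqrt(17)) = -1480 + (8 - I*sqrt(17)) = -1472 - I*sqrt(17)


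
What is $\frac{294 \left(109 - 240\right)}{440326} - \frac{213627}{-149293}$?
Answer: $\frac{44157825900}{32868794759} \approx 1.3435$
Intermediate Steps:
$\frac{294 \left(109 - 240\right)}{440326} - \frac{213627}{-149293} = 294 \left(-131\right) \frac{1}{440326} - - \frac{213627}{149293} = \left(-38514\right) \frac{1}{440326} + \frac{213627}{149293} = - \frac{19257}{220163} + \frac{213627}{149293} = \frac{44157825900}{32868794759}$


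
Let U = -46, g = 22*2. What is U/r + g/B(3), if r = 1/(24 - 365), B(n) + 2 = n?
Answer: 15730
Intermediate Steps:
B(n) = -2 + n
g = 44
r = -1/341 (r = 1/(-341) = -1/341 ≈ -0.0029326)
U/r + g/B(3) = -46/(-1/341) + 44/(-2 + 3) = -46*(-341) + 44/1 = 15686 + 44*1 = 15686 + 44 = 15730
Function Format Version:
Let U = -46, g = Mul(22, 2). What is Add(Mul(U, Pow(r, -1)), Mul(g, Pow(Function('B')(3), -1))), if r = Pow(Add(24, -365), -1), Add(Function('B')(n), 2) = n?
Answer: 15730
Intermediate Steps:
Function('B')(n) = Add(-2, n)
g = 44
r = Rational(-1, 341) (r = Pow(-341, -1) = Rational(-1, 341) ≈ -0.0029326)
Add(Mul(U, Pow(r, -1)), Mul(g, Pow(Function('B')(3), -1))) = Add(Mul(-46, Pow(Rational(-1, 341), -1)), Mul(44, Pow(Add(-2, 3), -1))) = Add(Mul(-46, -341), Mul(44, Pow(1, -1))) = Add(15686, Mul(44, 1)) = Add(15686, 44) = 15730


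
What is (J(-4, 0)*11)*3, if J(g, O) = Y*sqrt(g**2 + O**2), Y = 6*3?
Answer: 2376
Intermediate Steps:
Y = 18
J(g, O) = 18*sqrt(O**2 + g**2) (J(g, O) = 18*sqrt(g**2 + O**2) = 18*sqrt(O**2 + g**2))
(J(-4, 0)*11)*3 = ((18*sqrt(0**2 + (-4)**2))*11)*3 = ((18*sqrt(0 + 16))*11)*3 = ((18*sqrt(16))*11)*3 = ((18*4)*11)*3 = (72*11)*3 = 792*3 = 2376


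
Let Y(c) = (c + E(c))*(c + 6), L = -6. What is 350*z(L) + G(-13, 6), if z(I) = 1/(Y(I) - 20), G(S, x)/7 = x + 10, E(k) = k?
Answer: 189/2 ≈ 94.500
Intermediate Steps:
G(S, x) = 70 + 7*x (G(S, x) = 7*(x + 10) = 7*(10 + x) = 70 + 7*x)
Y(c) = 2*c*(6 + c) (Y(c) = (c + c)*(c + 6) = (2*c)*(6 + c) = 2*c*(6 + c))
z(I) = 1/(-20 + 2*I*(6 + I)) (z(I) = 1/(2*I*(6 + I) - 20) = 1/(-20 + 2*I*(6 + I)))
350*z(L) + G(-13, 6) = 350*(1/(2*(-10 + (-6)² + 6*(-6)))) + (70 + 7*6) = 350*(1/(2*(-10 + 36 - 36))) + (70 + 42) = 350*((½)/(-10)) + 112 = 350*((½)*(-⅒)) + 112 = 350*(-1/20) + 112 = -35/2 + 112 = 189/2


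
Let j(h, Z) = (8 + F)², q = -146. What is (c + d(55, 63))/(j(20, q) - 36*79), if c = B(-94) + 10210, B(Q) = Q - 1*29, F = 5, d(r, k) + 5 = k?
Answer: -2029/535 ≈ -3.7925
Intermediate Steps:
d(r, k) = -5 + k
B(Q) = -29 + Q (B(Q) = Q - 29 = -29 + Q)
j(h, Z) = 169 (j(h, Z) = (8 + 5)² = 13² = 169)
c = 10087 (c = (-29 - 94) + 10210 = -123 + 10210 = 10087)
(c + d(55, 63))/(j(20, q) - 36*79) = (10087 + (-5 + 63))/(169 - 36*79) = (10087 + 58)/(169 - 2844) = 10145/(-2675) = 10145*(-1/2675) = -2029/535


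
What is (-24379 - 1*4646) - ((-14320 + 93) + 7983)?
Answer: -22781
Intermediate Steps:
(-24379 - 1*4646) - ((-14320 + 93) + 7983) = (-24379 - 4646) - (-14227 + 7983) = -29025 - 1*(-6244) = -29025 + 6244 = -22781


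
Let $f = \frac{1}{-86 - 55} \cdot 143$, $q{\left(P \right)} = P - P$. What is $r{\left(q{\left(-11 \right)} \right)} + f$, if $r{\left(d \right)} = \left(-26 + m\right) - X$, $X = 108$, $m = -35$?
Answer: $- \frac{23972}{141} \approx -170.01$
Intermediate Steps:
$q{\left(P \right)} = 0$
$f = - \frac{143}{141}$ ($f = \frac{1}{-141} \cdot 143 = \left(- \frac{1}{141}\right) 143 = - \frac{143}{141} \approx -1.0142$)
$r{\left(d \right)} = -169$ ($r{\left(d \right)} = \left(-26 - 35\right) - 108 = -61 - 108 = -169$)
$r{\left(q{\left(-11 \right)} \right)} + f = -169 - \frac{143}{141} = - \frac{23972}{141}$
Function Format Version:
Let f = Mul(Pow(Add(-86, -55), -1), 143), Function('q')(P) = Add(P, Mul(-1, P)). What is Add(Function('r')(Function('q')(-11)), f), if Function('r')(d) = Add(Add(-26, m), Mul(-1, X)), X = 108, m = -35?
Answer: Rational(-23972, 141) ≈ -170.01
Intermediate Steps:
Function('q')(P) = 0
f = Rational(-143, 141) (f = Mul(Pow(-141, -1), 143) = Mul(Rational(-1, 141), 143) = Rational(-143, 141) ≈ -1.0142)
Function('r')(d) = -169 (Function('r')(d) = Add(Add(-26, -35), Mul(-1, 108)) = Add(-61, -108) = -169)
Add(Function('r')(Function('q')(-11)), f) = Add(-169, Rational(-143, 141)) = Rational(-23972, 141)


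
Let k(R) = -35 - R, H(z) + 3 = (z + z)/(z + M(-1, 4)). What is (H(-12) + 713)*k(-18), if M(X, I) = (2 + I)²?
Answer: -12053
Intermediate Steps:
H(z) = -3 + 2*z/(36 + z) (H(z) = -3 + (z + z)/(z + (2 + 4)²) = -3 + (2*z)/(z + 6²) = -3 + (2*z)/(z + 36) = -3 + (2*z)/(36 + z) = -3 + 2*z/(36 + z))
(H(-12) + 713)*k(-18) = ((-108 - 1*(-12))/(36 - 12) + 713)*(-35 - 1*(-18)) = ((-108 + 12)/24 + 713)*(-35 + 18) = ((1/24)*(-96) + 713)*(-17) = (-4 + 713)*(-17) = 709*(-17) = -12053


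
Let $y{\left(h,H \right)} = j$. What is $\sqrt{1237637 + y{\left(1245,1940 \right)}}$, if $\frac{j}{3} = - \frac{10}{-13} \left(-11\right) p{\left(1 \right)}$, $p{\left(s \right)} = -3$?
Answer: $\frac{\sqrt{209173523}}{13} \approx 1112.5$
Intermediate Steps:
$j = \frac{990}{13}$ ($j = 3 - \frac{10}{-13} \left(-11\right) \left(-3\right) = 3 \left(-10\right) \left(- \frac{1}{13}\right) \left(-11\right) \left(-3\right) = 3 \cdot \frac{10}{13} \left(-11\right) \left(-3\right) = 3 \left(\left(- \frac{110}{13}\right) \left(-3\right)\right) = 3 \cdot \frac{330}{13} = \frac{990}{13} \approx 76.154$)
$y{\left(h,H \right)} = \frac{990}{13}$
$\sqrt{1237637 + y{\left(1245,1940 \right)}} = \sqrt{1237637 + \frac{990}{13}} = \sqrt{\frac{16090271}{13}} = \frac{\sqrt{209173523}}{13}$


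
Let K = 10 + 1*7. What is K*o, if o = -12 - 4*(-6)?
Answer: 204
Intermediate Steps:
o = 12 (o = -12 + 24 = 12)
K = 17 (K = 10 + 7 = 17)
K*o = 17*12 = 204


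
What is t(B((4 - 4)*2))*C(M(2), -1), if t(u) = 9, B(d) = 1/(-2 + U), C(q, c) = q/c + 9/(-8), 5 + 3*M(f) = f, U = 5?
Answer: -9/8 ≈ -1.1250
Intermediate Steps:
M(f) = -5/3 + f/3
C(q, c) = -9/8 + q/c (C(q, c) = q/c + 9*(-⅛) = q/c - 9/8 = -9/8 + q/c)
B(d) = ⅓ (B(d) = 1/(-2 + 5) = 1/3 = ⅓)
t(B((4 - 4)*2))*C(M(2), -1) = 9*(-9/8 + (-5/3 + (⅓)*2)/(-1)) = 9*(-9/8 + (-5/3 + ⅔)*(-1)) = 9*(-9/8 - 1*(-1)) = 9*(-9/8 + 1) = 9*(-⅛) = -9/8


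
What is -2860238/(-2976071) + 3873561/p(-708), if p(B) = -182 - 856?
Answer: -3841674543929/1029720566 ≈ -3730.8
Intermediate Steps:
p(B) = -1038
-2860238/(-2976071) + 3873561/p(-708) = -2860238/(-2976071) + 3873561/(-1038) = -2860238*(-1/2976071) + 3873561*(-1/1038) = 2860238/2976071 - 1291187/346 = -3841674543929/1029720566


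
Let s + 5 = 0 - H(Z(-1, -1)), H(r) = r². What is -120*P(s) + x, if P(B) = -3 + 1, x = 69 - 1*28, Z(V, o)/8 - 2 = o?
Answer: 281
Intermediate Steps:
Z(V, o) = 16 + 8*o
x = 41 (x = 69 - 28 = 41)
s = -69 (s = -5 + (0 - (16 + 8*(-1))²) = -5 + (0 - (16 - 8)²) = -5 + (0 - 1*8²) = -5 + (0 - 1*64) = -5 + (0 - 64) = -5 - 64 = -69)
P(B) = -2
-120*P(s) + x = -120*(-2) + 41 = 240 + 41 = 281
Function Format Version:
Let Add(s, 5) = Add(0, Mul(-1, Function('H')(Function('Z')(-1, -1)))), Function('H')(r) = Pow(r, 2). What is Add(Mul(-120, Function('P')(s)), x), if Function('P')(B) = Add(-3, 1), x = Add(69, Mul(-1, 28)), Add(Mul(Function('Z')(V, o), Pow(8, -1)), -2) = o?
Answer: 281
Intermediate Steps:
Function('Z')(V, o) = Add(16, Mul(8, o))
x = 41 (x = Add(69, -28) = 41)
s = -69 (s = Add(-5, Add(0, Mul(-1, Pow(Add(16, Mul(8, -1)), 2)))) = Add(-5, Add(0, Mul(-1, Pow(Add(16, -8), 2)))) = Add(-5, Add(0, Mul(-1, Pow(8, 2)))) = Add(-5, Add(0, Mul(-1, 64))) = Add(-5, Add(0, -64)) = Add(-5, -64) = -69)
Function('P')(B) = -2
Add(Mul(-120, Function('P')(s)), x) = Add(Mul(-120, -2), 41) = Add(240, 41) = 281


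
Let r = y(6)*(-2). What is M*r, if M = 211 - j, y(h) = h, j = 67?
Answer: -1728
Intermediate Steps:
r = -12 (r = 6*(-2) = -12)
M = 144 (M = 211 - 1*67 = 211 - 67 = 144)
M*r = 144*(-12) = -1728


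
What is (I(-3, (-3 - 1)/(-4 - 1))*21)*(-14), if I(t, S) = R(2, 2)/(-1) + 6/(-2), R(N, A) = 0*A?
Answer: 882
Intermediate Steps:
R(N, A) = 0
I(t, S) = -3 (I(t, S) = 0/(-1) + 6/(-2) = 0*(-1) + 6*(-½) = 0 - 3 = -3)
(I(-3, (-3 - 1)/(-4 - 1))*21)*(-14) = -3*21*(-14) = -63*(-14) = 882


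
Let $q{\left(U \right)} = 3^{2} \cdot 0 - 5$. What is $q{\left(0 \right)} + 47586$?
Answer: $47581$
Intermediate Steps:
$q{\left(U \right)} = -5$ ($q{\left(U \right)} = 9 \cdot 0 - 5 = 0 - 5 = -5$)
$q{\left(0 \right)} + 47586 = -5 + 47586 = 47581$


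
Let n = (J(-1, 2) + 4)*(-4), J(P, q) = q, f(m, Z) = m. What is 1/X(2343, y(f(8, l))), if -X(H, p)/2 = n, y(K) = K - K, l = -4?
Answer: 1/48 ≈ 0.020833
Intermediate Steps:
y(K) = 0
n = -24 (n = (2 + 4)*(-4) = 6*(-4) = -24)
X(H, p) = 48 (X(H, p) = -2*(-24) = 48)
1/X(2343, y(f(8, l))) = 1/48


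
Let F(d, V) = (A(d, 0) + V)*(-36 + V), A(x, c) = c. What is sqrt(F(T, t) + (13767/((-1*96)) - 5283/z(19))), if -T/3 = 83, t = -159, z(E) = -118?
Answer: sqrt(6885443606)/472 ≈ 175.80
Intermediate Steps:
T = -249 (T = -3*83 = -249)
F(d, V) = V*(-36 + V) (F(d, V) = (0 + V)*(-36 + V) = V*(-36 + V))
sqrt(F(T, t) + (13767/((-1*96)) - 5283/z(19))) = sqrt(-159*(-36 - 159) + (13767/((-1*96)) - 5283/(-118))) = sqrt(-159*(-195) + (13767/(-96) - 5283*(-1/118))) = sqrt(31005 + (13767*(-1/96) + 5283/118)) = sqrt(31005 + (-4589/32 + 5283/118)) = sqrt(31005 - 186223/1888) = sqrt(58351217/1888) = sqrt(6885443606)/472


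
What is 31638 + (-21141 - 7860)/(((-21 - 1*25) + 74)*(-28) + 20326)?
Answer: 206080265/6514 ≈ 31637.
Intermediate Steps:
31638 + (-21141 - 7860)/(((-21 - 1*25) + 74)*(-28) + 20326) = 31638 - 29001/(((-21 - 25) + 74)*(-28) + 20326) = 31638 - 29001/((-46 + 74)*(-28) + 20326) = 31638 - 29001/(28*(-28) + 20326) = 31638 - 29001/(-784 + 20326) = 31638 - 29001/19542 = 31638 - 29001*1/19542 = 31638 - 9667/6514 = 206080265/6514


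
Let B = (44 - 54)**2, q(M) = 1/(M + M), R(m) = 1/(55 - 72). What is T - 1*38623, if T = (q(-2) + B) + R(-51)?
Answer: -2619585/68 ≈ -38523.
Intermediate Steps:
R(m) = -1/17 (R(m) = 1/(-17) = -1/17)
q(M) = 1/(2*M)
B = 100 (B = (-10)**2 = 100)
T = 6779/68 (T = ((1/2)/(-2) + 100) - 1/17 = ((1/2)*(-1/2) + 100) - 1/17 = (-1/4 + 100) - 1/17 = 399/4 - 1/17 = 6779/68 ≈ 99.691)
T - 1*38623 = 6779/68 - 1*38623 = 6779/68 - 38623 = -2619585/68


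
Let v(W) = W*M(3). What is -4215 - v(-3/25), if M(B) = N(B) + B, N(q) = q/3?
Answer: -105363/25 ≈ -4214.5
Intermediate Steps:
N(q) = q/3 (N(q) = q*(⅓) = q/3)
M(B) = 4*B/3 (M(B) = B/3 + B = 4*B/3)
v(W) = 4*W (v(W) = W*((4/3)*3) = W*4 = 4*W)
-4215 - v(-3/25) = -4215 - 4*(-3/25) = -4215 - 4*(-3*1/25) = -4215 - 4*(-3)/25 = -4215 - 1*(-12/25) = -4215 + 12/25 = -105363/25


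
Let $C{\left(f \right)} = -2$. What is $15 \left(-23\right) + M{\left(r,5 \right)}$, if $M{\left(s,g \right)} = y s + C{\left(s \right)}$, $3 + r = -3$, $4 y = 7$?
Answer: $- \frac{715}{2} \approx -357.5$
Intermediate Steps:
$y = \frac{7}{4}$ ($y = \frac{1}{4} \cdot 7 = \frac{7}{4} \approx 1.75$)
$r = -6$ ($r = -3 - 3 = -6$)
$M{\left(s,g \right)} = -2 + \frac{7 s}{4}$ ($M{\left(s,g \right)} = \frac{7 s}{4} - 2 = -2 + \frac{7 s}{4}$)
$15 \left(-23\right) + M{\left(r,5 \right)} = 15 \left(-23\right) + \left(-2 + \frac{7}{4} \left(-6\right)\right) = -345 - \frac{25}{2} = - \frac{715}{2}$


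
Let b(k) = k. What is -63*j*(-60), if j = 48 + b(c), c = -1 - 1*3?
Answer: 166320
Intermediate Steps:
c = -4 (c = -1 - 3 = -4)
j = 44 (j = 48 - 4 = 44)
-63*j*(-60) = -63*44*(-60) = -2772*(-60) = 166320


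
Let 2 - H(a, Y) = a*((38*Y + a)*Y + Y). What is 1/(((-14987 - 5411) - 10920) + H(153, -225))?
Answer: -1/289063616 ≈ -3.4594e-9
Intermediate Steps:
H(a, Y) = 2 - a*(Y + Y*(a + 38*Y)) (H(a, Y) = 2 - a*((38*Y + a)*Y + Y) = 2 - a*((a + 38*Y)*Y + Y) = 2 - a*(Y*(a + 38*Y) + Y) = 2 - a*(Y + Y*(a + 38*Y)))
1/(((-14987 - 5411) - 10920) + H(153, -225)) = 1/(((-14987 - 5411) - 10920) + (2 - 1*(-225)*153 - 1*(-225)*153**2 - 38*153*(-225)**2)) = 1/((-20398 - 10920) + (2 + 34425 - 1*(-225)*23409 - 38*153*50625)) = 1/(-31318 + (2 + 34425 + 5267025 - 294333750)) = 1/(-31318 - 289032298) = 1/(-289063616) = -1/289063616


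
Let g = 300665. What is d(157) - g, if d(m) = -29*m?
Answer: -305218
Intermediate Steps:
d(157) - g = -29*157 - 1*300665 = -4553 - 300665 = -305218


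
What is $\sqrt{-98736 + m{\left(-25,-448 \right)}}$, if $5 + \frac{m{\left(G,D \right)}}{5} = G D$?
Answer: $i \sqrt{42761} \approx 206.79 i$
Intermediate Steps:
$m{\left(G,D \right)} = -25 + 5 D G$ ($m{\left(G,D \right)} = -25 + 5 G D = -25 + 5 D G$)
$\sqrt{-98736 + m{\left(-25,-448 \right)}} = \sqrt{-98736 - \left(25 + 2240 \left(-25\right)\right)} = \sqrt{-98736 + \left(-25 + 56000\right)} = \sqrt{-98736 + 55975} = \sqrt{-42761} = i \sqrt{42761}$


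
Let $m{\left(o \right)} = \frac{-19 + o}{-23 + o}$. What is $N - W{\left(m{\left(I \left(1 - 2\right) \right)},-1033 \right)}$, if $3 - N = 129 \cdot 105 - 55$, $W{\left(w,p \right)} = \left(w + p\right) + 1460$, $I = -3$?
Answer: $- \frac{69574}{5} \approx -13915.0$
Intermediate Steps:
$m{\left(o \right)} = \frac{-19 + o}{-23 + o}$
$W{\left(w,p \right)} = 1460 + p + w$ ($W{\left(w,p \right)} = \left(p + w\right) + 1460 = 1460 + p + w$)
$N = -13487$ ($N = 3 - \left(129 \cdot 105 - 55\right) = 3 - \left(13545 - 55\right) = 3 - 13490 = -13487$)
$N - W{\left(m{\left(I \left(1 - 2\right) \right)},-1033 \right)} = -13487 - \left(1460 - 1033 + \frac{-19 - 3 \left(1 - 2\right)}{-23 - 3 \left(1 - 2\right)}\right) = -13487 - \left(1460 - 1033 + \frac{-19 - -3}{-23 - -3}\right) = -13487 - \left(1460 - 1033 + \frac{-19 + 3}{-23 + 3}\right) = -13487 - \left(1460 - 1033 + \frac{1}{-20} \left(-16\right)\right) = -13487 - \left(1460 - 1033 - - \frac{4}{5}\right) = -13487 - \left(1460 - 1033 + \frac{4}{5}\right) = -13487 - \frac{2139}{5} = - \frac{69574}{5}$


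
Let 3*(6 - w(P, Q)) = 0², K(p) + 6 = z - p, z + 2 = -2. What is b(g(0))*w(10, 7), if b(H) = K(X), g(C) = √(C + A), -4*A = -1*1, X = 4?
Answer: -84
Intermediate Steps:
z = -4 (z = -2 - 2 = -4)
A = ¼ (A = -(-1)/4 = -¼*(-1) = ¼ ≈ 0.25000)
K(p) = -10 - p (K(p) = -6 + (-4 - p) = -10 - p)
g(C) = √(¼ + C) (g(C) = √(C + ¼) = √(¼ + C))
b(H) = -14 (b(H) = -10 - 1*4 = -10 - 4 = -14)
w(P, Q) = 6 (w(P, Q) = 6 - ⅓*0² = 6 - ⅓*0 = 6 + 0 = 6)
b(g(0))*w(10, 7) = -14*6 = -84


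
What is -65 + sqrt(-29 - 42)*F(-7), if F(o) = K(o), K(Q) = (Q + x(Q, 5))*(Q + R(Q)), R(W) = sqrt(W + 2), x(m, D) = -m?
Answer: -65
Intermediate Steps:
R(W) = sqrt(2 + W)
K(Q) = 0 (K(Q) = (Q - Q)*(Q + sqrt(2 + Q)) = 0*(Q + sqrt(2 + Q)) = 0)
F(o) = 0
-65 + sqrt(-29 - 42)*F(-7) = -65 + sqrt(-29 - 42)*0 = -65 + sqrt(-71)*0 = -65 + (I*sqrt(71))*0 = -65 + 0 = -65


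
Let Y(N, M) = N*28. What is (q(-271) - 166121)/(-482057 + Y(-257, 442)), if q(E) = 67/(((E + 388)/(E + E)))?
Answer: 19472471/57242601 ≈ 0.34017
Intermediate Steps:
Y(N, M) = 28*N
q(E) = 134*E/(388 + E) (q(E) = 67/(((388 + E)/((2*E)))) = 67/(((388 + E)*(1/(2*E)))) = 67/(((388 + E)/(2*E))) = 67*(2*E/(388 + E)) = 134*E/(388 + E))
(q(-271) - 166121)/(-482057 + Y(-257, 442)) = (134*(-271)/(388 - 271) - 166121)/(-482057 + 28*(-257)) = (134*(-271)/117 - 166121)/(-482057 - 7196) = (134*(-271)*(1/117) - 166121)/(-489253) = (-36314/117 - 166121)*(-1/489253) = -19472471/117*(-1/489253) = 19472471/57242601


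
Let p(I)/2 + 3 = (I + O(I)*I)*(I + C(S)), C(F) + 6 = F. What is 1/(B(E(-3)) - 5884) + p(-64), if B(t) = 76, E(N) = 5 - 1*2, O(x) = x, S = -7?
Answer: -3606384673/5808 ≈ -6.2093e+5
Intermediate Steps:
C(F) = -6 + F
E(N) = 3 (E(N) = 5 - 2 = 3)
p(I) = -6 + 2*(-13 + I)*(I + I**2) (p(I) = -6 + 2*((I + I*I)*(I + (-6 - 7))) = -6 + 2*((I + I**2)*(I - 13)) = -6 + 2*((I + I**2)*(-13 + I)) = -6 + 2*((-13 + I)*(I + I**2)) = -6 + 2*(-13 + I)*(I + I**2))
1/(B(E(-3)) - 5884) + p(-64) = 1/(76 - 5884) + (-6 - 26*(-64) - 24*(-64)**2 + 2*(-64)**3) = 1/(-5808) + (-6 + 1664 - 24*4096 + 2*(-262144)) = -1/5808 + (-6 + 1664 - 98304 - 524288) = -1/5808 - 620934 = -3606384673/5808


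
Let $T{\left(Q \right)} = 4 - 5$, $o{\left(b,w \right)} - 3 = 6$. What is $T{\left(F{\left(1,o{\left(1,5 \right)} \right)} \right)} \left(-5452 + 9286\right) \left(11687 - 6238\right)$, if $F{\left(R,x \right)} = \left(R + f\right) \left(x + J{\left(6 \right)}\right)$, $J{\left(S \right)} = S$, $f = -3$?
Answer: $-20891466$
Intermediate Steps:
$o{\left(b,w \right)} = 9$ ($o{\left(b,w \right)} = 3 + 6 = 9$)
$F{\left(R,x \right)} = \left(-3 + R\right) \left(6 + x\right)$ ($F{\left(R,x \right)} = \left(R - 3\right) \left(x + 6\right) = \left(-3 + R\right) \left(6 + x\right)$)
$T{\left(Q \right)} = -1$
$T{\left(F{\left(1,o{\left(1,5 \right)} \right)} \right)} \left(-5452 + 9286\right) \left(11687 - 6238\right) = - \left(-5452 + 9286\right) \left(11687 - 6238\right) = - 3834 \cdot 5449 = \left(-1\right) 20891466 = -20891466$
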